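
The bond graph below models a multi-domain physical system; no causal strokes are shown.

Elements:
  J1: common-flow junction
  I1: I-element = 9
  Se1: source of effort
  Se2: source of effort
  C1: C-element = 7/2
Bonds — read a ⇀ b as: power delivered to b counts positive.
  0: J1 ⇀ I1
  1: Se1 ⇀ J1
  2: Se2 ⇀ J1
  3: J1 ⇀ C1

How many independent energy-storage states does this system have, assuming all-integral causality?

β1 stroke→J1  (Se1 (Se) sets effort on bond)
β2 stroke→J1  (Se2 (Se) sets effort on bond)
β0 stroke→I1  (I1 integral (f out))
β3 stroke→J1  (common-f at J1 fixed by 0)

2  (C1, I1 all integral)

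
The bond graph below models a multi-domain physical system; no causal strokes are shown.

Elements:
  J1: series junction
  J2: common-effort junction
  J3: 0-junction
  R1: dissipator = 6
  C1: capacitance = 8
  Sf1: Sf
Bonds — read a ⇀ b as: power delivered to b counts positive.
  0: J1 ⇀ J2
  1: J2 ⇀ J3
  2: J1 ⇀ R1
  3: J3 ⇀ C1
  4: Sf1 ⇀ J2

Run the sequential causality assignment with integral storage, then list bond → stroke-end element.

b0 stroke→J1
b1 stroke→J2
b2 stroke→R1
b3 stroke→J3
b4 stroke→Sf1

b4 stroke at Sf1  (source Sf1 imposes f)
b3 stroke at J3  (C1 outputs effort q/C1)
b1 stroke at J2  (J3 effort already set via bond 3)
b0 stroke at J1  (common-e at J2 fixed by 1)
b2 stroke at R1  (closing 1-jn rule on J1)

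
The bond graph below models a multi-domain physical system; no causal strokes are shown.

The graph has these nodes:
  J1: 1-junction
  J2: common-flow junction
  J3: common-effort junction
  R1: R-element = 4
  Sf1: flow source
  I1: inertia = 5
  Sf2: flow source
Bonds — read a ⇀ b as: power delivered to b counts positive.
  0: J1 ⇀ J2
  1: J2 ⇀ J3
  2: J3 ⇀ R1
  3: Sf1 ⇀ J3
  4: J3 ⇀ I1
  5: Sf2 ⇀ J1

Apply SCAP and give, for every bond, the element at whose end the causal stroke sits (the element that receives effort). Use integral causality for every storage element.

bond 0 stroke→J1
bond 1 stroke→J2
bond 2 stroke→J3
bond 3 stroke→Sf1
bond 4 stroke→I1
bond 5 stroke→Sf2

β3 stroke→Sf1  (source Sf1 imposes f)
β5 stroke→Sf2  (Sf2 fixes flow; stroke at Sf2)
β0 stroke→J1  (J1 flow already set via bond 5)
β1 stroke→J2  (common-f at J2 fixed by 0)
β4 stroke→I1  (prefer integral on I1)
β2 stroke→J3  (closing 0-jn rule on J3)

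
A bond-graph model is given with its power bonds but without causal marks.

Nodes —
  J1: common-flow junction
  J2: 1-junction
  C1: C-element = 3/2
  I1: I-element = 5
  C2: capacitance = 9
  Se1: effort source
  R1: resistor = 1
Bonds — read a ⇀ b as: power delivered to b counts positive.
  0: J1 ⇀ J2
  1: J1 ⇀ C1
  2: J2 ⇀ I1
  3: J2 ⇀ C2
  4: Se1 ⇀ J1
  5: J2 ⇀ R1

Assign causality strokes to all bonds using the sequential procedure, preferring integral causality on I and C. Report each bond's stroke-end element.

#0 →J2
#1 →J1
#2 →I1
#3 →J2
#4 →J1
#5 →J2

β4 stroke→J1  (source Se1 imposes e)
β1 stroke→J1  (C1 outputs effort q/C1)
β0 stroke→J2  (J1 needs exactly one f-in)
β2 stroke→I1  (prefer integral on I1)
β3 stroke→J2  (common-f at J2 fixed by 2)
β5 stroke→J2  (1-jn J2 has f-setter on 2)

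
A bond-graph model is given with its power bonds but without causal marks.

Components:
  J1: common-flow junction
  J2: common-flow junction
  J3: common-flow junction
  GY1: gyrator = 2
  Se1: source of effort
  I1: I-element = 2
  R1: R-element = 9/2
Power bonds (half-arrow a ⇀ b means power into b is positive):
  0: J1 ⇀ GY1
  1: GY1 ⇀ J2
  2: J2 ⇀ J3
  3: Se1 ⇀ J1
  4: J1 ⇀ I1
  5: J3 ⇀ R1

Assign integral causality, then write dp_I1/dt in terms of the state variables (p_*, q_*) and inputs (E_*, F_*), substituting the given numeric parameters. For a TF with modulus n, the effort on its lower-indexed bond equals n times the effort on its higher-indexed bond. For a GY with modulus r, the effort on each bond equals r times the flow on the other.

β3 →J1  (Se1: effort source, stroke at far end)
β4 →I1  (prefer integral on I1)
β0 →J1  (J1 flow already set via bond 4)
β1 →J2  (GY1 both-in/both-out from 0)
β2 →J3  (J2 needs exactly one f-in)
β5 →R1  (closing 1-jn rule on J3)

dp_I1/dt = E_Se1 - 4*p_I1/9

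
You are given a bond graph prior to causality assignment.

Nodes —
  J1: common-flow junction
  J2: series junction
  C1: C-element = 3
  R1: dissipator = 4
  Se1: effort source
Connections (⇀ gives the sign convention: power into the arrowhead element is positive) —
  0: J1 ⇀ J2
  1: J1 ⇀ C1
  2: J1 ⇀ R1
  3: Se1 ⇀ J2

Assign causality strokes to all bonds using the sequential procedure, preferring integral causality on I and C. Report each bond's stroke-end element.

β0 |J1
β1 |J1
β2 |R1
β3 |J2

b3 →J2  (Se1: effort source, stroke at far end)
b0 →J1  (closing 1-jn rule on J2)
b1 →J1  (prefer integral on C1)
b2 →R1  (J1: last free bond brings flow in)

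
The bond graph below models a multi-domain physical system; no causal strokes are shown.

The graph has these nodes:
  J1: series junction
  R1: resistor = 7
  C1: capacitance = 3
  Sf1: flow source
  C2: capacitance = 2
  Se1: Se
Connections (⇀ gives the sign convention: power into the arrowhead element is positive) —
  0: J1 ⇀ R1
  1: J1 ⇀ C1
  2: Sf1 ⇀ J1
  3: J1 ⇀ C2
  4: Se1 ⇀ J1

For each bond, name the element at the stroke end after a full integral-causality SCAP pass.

bond 0 |J1
bond 1 |J1
bond 2 |Sf1
bond 3 |J1
bond 4 |J1

#2 stroke→Sf1  (source Sf1 imposes f)
#4 stroke→J1  (source Se1 imposes e)
#0 stroke→J1  (1-jn J1 has f-setter on 2)
#1 stroke→J1  (1-jn J1 has f-setter on 2)
#3 stroke→J1  (common-f at J1 fixed by 2)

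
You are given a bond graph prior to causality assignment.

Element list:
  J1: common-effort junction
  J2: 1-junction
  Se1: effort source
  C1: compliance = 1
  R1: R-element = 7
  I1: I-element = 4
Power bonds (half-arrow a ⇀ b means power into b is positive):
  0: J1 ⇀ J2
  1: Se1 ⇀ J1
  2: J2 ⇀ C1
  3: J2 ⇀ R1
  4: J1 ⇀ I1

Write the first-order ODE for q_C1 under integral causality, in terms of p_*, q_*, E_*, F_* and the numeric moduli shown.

bond 1 stroke→J1  (Se1: effort source, stroke at far end)
bond 0 stroke→J2  (J1: bond 1 brought effort, rest push out)
bond 4 stroke→I1  (J1 effort already set via bond 1)
bond 2 stroke→J2  (C1: C, integral causality)
bond 3 stroke→R1  (J2 needs exactly one f-in)

dq_C1/dt = E_Se1/7 - q_C1/7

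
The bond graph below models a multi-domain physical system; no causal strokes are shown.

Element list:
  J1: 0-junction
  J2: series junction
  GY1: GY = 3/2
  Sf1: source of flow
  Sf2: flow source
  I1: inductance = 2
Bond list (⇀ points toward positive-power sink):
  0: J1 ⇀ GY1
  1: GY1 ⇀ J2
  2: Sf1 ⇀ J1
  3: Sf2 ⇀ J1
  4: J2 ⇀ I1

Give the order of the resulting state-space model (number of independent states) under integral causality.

bond 2 stroke at Sf1  (Sf1 (Sf) sets flow on bond)
bond 3 stroke at Sf2  (source Sf2 imposes f)
bond 0 stroke at J1  (closing 0-jn rule on J1)
bond 1 stroke at J2  (GY1 both-in/both-out from 0)
bond 4 stroke at I1  (closing 1-jn rule on J2)

1  (I1 all integral)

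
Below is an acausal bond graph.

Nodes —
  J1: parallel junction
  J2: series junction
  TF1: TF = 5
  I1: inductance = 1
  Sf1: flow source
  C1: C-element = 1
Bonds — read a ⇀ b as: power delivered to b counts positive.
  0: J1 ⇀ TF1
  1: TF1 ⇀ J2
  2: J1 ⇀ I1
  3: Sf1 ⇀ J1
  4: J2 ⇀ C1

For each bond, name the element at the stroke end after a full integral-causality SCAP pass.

#3 |Sf1  (Sf1: flow source, stroke at near end)
#2 |I1  (prefer integral on I1)
#0 |J1  (only one effort-in slot at J1)
#1 |TF1  (TF TF1: opposite of bond 0)
#4 |J2  (common-f at J2 fixed by 1)

bond 0 →J1
bond 1 →TF1
bond 2 →I1
bond 3 →Sf1
bond 4 →J2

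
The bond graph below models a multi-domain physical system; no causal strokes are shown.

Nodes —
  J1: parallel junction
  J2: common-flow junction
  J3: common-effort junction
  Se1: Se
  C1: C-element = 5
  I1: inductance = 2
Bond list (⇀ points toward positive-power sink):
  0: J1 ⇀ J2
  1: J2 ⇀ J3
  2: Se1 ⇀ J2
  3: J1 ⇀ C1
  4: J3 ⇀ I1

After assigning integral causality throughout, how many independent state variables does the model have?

2  (C1, I1 all integral)

#2 |J2  (source Se1 imposes e)
#3 |J1  (prefer integral on C1)
#0 |J2  (J1: bond 3 brought effort, rest push out)
#1 |J3  (J2: last free bond brings flow in)
#4 |I1  (0-jn J3 has e-setter on 1)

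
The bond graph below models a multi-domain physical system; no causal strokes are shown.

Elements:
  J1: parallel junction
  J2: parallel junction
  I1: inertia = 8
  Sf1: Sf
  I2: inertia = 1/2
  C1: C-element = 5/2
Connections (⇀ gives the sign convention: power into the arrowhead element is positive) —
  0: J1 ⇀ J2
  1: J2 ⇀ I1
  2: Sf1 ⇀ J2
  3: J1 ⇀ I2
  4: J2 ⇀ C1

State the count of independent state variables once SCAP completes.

3  (C1, I1, I2 all integral)

β2 →Sf1  (Sf1 (Sf) sets flow on bond)
β1 →I1  (prefer integral on I1)
β3 →I2  (I2: I, integral causality)
β0 →J1  (only one effort-in slot at J1)
β4 →J2  (J2 needs exactly one e-in)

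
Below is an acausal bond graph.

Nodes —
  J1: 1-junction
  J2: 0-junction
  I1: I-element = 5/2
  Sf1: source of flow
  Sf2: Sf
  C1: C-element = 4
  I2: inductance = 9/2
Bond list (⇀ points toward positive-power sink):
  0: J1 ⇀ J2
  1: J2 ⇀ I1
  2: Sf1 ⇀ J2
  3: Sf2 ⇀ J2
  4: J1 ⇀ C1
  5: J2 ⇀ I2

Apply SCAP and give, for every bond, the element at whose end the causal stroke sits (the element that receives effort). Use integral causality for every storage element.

#0 stroke at J2
#1 stroke at I1
#2 stroke at Sf1
#3 stroke at Sf2
#4 stroke at J1
#5 stroke at I2

β2 →Sf1  (Sf1 fixes flow; stroke at Sf1)
β3 →Sf2  (source Sf2 imposes f)
β1 →I1  (I1: I, integral causality)
β4 →J1  (C1 outputs effort q/C1)
β0 →J2  (J1: last free bond brings flow in)
β5 →I2  (J2 effort already set via bond 0)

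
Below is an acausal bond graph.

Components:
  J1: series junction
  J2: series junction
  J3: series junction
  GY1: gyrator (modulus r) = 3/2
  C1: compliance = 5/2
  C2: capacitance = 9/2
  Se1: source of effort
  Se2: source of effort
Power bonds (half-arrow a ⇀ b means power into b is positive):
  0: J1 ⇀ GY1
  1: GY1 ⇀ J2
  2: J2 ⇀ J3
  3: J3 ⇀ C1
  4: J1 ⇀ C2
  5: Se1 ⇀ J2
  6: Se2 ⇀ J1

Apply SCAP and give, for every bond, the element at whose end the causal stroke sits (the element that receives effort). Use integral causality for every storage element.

bond 5 |J2  (Se1: effort source, stroke at far end)
bond 6 |J1  (Se2: effort source, stroke at far end)
bond 3 |J3  (C1: C, integral causality)
bond 2 |J2  (J3: last free bond brings flow in)
bond 1 |GY1  (J2 needs exactly one f-in)
bond 0 |GY1  (through GY1, causality inverts; strokes same side of GY1)
bond 4 |J1  (J1 flow already set via bond 0)

bond 0 |GY1
bond 1 |GY1
bond 2 |J2
bond 3 |J3
bond 4 |J1
bond 5 |J2
bond 6 |J1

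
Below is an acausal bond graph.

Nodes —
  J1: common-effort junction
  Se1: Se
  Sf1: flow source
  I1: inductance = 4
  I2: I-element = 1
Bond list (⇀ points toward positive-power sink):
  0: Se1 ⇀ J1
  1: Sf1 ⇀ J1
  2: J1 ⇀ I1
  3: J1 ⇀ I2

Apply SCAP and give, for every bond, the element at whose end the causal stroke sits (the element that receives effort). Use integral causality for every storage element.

bond 0 →J1
bond 1 →Sf1
bond 2 →I1
bond 3 →I2

bond 0 →J1  (source Se1 imposes e)
bond 1 →Sf1  (Sf1 (Sf) sets flow on bond)
bond 2 →I1  (0-jn J1 has e-setter on 0)
bond 3 →I2  (J1: bond 0 brought effort, rest push out)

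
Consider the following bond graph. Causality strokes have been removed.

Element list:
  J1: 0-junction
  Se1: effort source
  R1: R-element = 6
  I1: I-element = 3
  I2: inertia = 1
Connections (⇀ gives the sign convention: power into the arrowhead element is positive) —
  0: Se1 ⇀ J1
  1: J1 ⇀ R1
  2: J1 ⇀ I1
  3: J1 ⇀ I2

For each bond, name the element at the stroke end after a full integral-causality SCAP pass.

bond 0 stroke→J1  (Se1: effort source, stroke at far end)
bond 1 stroke→R1  (J1: bond 0 brought effort, rest push out)
bond 2 stroke→I1  (0-jn J1 has e-setter on 0)
bond 3 stroke→I2  (0-jn J1 has e-setter on 0)

bond 0 stroke at J1
bond 1 stroke at R1
bond 2 stroke at I1
bond 3 stroke at I2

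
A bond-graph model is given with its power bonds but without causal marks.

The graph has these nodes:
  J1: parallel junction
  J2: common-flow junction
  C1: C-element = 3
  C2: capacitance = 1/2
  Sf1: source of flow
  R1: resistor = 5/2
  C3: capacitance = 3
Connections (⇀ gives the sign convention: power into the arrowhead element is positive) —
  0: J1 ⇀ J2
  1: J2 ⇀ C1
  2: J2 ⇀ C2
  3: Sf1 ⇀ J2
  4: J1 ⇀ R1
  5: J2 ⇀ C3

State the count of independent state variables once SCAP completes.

#3 |Sf1  (source Sf1 imposes f)
#0 |J2  (J2 flow already set via bond 3)
#1 |J2  (common-f at J2 fixed by 3)
#2 |J2  (J2: bond 3 brought flow, rest push out)
#5 |J2  (1-jn J2 has f-setter on 3)
#4 |J1  (J1: last free bond brings effort in)

3  (C1, C2, C3 all integral)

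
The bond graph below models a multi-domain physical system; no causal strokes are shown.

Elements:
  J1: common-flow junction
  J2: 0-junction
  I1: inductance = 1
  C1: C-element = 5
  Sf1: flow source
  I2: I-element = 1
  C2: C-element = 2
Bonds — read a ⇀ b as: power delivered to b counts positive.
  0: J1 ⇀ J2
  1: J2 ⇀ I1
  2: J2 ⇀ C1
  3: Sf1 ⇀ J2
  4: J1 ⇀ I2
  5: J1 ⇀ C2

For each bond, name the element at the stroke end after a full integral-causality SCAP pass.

β3 →Sf1  (Sf1 (Sf) sets flow on bond)
β1 →I1  (prefer integral on I1)
β2 →J2  (C1 outputs effort q/C1)
β0 →J1  (J2 effort already set via bond 2)
β4 →I2  (I2: I, integral causality)
β5 →J1  (J1: bond 4 brought flow, rest push out)

β0 stroke→J1
β1 stroke→I1
β2 stroke→J2
β3 stroke→Sf1
β4 stroke→I2
β5 stroke→J1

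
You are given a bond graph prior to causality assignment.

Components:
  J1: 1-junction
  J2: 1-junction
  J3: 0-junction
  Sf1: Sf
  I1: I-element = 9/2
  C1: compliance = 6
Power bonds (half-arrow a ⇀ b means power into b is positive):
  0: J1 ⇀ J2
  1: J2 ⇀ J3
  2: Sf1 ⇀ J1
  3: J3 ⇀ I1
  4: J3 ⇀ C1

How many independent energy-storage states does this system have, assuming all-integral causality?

2  (C1, I1 all integral)

β2 |Sf1  (Sf1 (Sf) sets flow on bond)
β0 |J1  (J1 flow already set via bond 2)
β1 |J2  (J2: bond 0 brought flow, rest push out)
β3 |I1  (I1 outputs flow p/I1)
β4 |J3  (J3 needs exactly one e-in)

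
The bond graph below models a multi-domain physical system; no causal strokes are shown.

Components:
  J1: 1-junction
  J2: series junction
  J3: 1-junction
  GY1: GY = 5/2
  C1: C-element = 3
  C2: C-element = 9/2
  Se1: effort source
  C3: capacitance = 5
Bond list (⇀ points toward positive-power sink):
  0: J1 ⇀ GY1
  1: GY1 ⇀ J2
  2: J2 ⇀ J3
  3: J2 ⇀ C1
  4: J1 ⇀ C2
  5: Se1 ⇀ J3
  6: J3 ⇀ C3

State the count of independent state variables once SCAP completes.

3  (C1, C2, C3 all integral)

b5 stroke→J3  (Se1 fixes effort; stroke away)
b3 stroke→J2  (C1: C, integral causality)
b4 stroke→J1  (C2: C, integral causality)
b0 stroke→GY1  (J1 needs exactly one f-in)
b1 stroke→GY1  (GY1 both-in/both-out from 0)
b2 stroke→J2  (J2 flow already set via bond 1)
b6 stroke→J3  (J3: bond 2 brought flow, rest push out)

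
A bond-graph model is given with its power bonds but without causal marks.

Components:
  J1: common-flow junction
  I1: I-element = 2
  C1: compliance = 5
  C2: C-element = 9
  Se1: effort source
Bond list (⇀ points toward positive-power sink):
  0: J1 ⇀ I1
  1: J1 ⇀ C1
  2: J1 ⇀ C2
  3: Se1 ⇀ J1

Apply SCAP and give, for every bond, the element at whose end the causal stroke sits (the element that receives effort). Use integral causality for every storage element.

b3 →J1  (Se1: effort source, stroke at far end)
b0 →I1  (I1 outputs flow p/I1)
b1 →J1  (1-jn J1 has f-setter on 0)
b2 →J1  (J1: bond 0 brought flow, rest push out)

b0 stroke at I1
b1 stroke at J1
b2 stroke at J1
b3 stroke at J1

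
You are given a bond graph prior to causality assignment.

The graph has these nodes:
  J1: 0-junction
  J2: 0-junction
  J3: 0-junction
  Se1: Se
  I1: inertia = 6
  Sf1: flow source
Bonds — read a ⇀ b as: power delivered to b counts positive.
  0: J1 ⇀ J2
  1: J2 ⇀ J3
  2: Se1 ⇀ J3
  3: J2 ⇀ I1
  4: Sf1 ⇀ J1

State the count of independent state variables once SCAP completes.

β2 stroke→J3  (Se1 (Se) sets effort on bond)
β4 stroke→Sf1  (Sf1 fixes flow; stroke at Sf1)
β0 stroke→J1  (only one effort-in slot at J1)
β1 stroke→J2  (common-e at J3 fixed by 2)
β3 stroke→I1  (common-e at J2 fixed by 1)

1  (I1 all integral)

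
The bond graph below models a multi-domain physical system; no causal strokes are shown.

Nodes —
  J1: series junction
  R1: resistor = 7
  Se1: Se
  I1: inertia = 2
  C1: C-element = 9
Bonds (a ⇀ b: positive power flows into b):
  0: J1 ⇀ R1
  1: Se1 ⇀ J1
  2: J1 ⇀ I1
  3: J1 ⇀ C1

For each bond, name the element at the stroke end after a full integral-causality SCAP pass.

β1 stroke at J1  (Se1 fixes effort; stroke away)
β2 stroke at I1  (I1 outputs flow p/I1)
β0 stroke at J1  (J1: bond 2 brought flow, rest push out)
β3 stroke at J1  (common-f at J1 fixed by 2)

β0 |J1
β1 |J1
β2 |I1
β3 |J1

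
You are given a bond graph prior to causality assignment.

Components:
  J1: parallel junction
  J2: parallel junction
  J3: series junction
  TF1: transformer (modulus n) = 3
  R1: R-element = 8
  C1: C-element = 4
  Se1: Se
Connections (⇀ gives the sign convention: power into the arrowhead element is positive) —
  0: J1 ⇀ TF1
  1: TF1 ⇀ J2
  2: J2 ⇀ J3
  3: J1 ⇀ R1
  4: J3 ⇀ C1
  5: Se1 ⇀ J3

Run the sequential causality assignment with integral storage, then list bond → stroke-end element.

#5 →J3  (Se1: effort source, stroke at far end)
#4 →J3  (C1: C, integral causality)
#2 →J2  (J3: last free bond brings flow in)
#1 →TF1  (0-jn J2 has e-setter on 2)
#0 →J1  (through TF1, causality passes straight; one stroke at TF1)
#3 →R1  (J1 effort already set via bond 0)

bond 0 |J1
bond 1 |TF1
bond 2 |J2
bond 3 |R1
bond 4 |J3
bond 5 |J3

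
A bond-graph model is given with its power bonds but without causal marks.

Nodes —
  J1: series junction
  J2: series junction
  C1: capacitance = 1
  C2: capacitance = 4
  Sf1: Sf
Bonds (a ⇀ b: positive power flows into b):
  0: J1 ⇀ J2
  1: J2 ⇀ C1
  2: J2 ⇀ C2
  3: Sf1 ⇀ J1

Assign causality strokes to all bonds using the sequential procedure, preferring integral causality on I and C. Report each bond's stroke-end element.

bond 3 stroke→Sf1  (Sf1 fixes flow; stroke at Sf1)
bond 0 stroke→J1  (J1 flow already set via bond 3)
bond 1 stroke→J2  (J2: bond 0 brought flow, rest push out)
bond 2 stroke→J2  (J2: bond 0 brought flow, rest push out)

b0 stroke at J1
b1 stroke at J2
b2 stroke at J2
b3 stroke at Sf1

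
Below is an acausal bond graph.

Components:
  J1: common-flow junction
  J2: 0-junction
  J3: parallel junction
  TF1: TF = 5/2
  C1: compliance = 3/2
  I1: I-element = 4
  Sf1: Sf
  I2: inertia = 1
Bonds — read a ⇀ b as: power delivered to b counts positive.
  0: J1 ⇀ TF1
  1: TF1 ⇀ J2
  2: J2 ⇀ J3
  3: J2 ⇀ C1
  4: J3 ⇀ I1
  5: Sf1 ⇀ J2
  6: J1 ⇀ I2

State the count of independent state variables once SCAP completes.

b5 stroke at Sf1  (Sf1 (Sf) sets flow on bond)
b3 stroke at J2  (C1 integral (e out))
b1 stroke at TF1  (J2: bond 3 brought effort, rest push out)
b2 stroke at J3  (0-jn J2 has e-setter on 3)
b4 stroke at I1  (J3 effort already set via bond 2)
b0 stroke at J1  (through TF1, causality passes straight; one stroke at TF1)
b6 stroke at I2  (closing 1-jn rule on J1)

3  (C1, I1, I2 all integral)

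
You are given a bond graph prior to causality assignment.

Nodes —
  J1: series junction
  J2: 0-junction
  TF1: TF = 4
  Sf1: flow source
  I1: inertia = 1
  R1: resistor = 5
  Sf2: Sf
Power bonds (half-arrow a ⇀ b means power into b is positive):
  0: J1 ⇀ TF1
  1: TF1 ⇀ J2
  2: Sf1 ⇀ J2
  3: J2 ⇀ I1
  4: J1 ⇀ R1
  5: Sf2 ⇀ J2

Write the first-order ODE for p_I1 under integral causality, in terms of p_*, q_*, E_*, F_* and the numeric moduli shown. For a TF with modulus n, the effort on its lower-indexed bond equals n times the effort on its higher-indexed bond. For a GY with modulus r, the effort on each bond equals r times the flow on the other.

dp_I1/dt = 5*F_Sf1/16 + 5*F_Sf2/16 - 5*p_I1/16

β2 stroke at Sf1  (source Sf1 imposes f)
β5 stroke at Sf2  (Sf2: flow source, stroke at near end)
β3 stroke at I1  (I1 integral (f out))
β1 stroke at J2  (J2: last free bond brings effort in)
β0 stroke at TF1  (TF1: transformer flips bond 1)
β4 stroke at J1  (common-f at J1 fixed by 0)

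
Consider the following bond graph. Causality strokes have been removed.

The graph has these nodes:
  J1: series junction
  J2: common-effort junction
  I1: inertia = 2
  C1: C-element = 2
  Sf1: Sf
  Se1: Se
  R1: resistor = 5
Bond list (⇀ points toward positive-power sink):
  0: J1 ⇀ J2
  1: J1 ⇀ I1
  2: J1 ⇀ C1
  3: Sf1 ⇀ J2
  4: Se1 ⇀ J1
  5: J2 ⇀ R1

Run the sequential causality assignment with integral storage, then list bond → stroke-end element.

b3 |Sf1  (Sf1: flow source, stroke at near end)
b4 |J1  (Se1 fixes effort; stroke away)
b1 |I1  (I1: I, integral causality)
b0 |J1  (J1: bond 1 brought flow, rest push out)
b2 |J1  (1-jn J1 has f-setter on 1)
b5 |J2  (closing 0-jn rule on J2)

β0 stroke→J1
β1 stroke→I1
β2 stroke→J1
β3 stroke→Sf1
β4 stroke→J1
β5 stroke→J2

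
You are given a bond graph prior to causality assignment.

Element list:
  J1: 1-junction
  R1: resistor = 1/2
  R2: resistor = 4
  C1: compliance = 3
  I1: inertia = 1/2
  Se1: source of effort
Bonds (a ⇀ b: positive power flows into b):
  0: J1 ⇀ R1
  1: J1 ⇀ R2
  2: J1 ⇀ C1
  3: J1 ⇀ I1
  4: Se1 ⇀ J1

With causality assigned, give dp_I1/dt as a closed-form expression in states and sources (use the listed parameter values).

dp_I1/dt = E_Se1 - 9*p_I1 - q_C1/3

β4 stroke→J1  (Se1 (Se) sets effort on bond)
β2 stroke→J1  (C1: C, integral causality)
β3 stroke→I1  (I1: I, integral causality)
β0 stroke→J1  (common-f at J1 fixed by 3)
β1 stroke→J1  (J1 flow already set via bond 3)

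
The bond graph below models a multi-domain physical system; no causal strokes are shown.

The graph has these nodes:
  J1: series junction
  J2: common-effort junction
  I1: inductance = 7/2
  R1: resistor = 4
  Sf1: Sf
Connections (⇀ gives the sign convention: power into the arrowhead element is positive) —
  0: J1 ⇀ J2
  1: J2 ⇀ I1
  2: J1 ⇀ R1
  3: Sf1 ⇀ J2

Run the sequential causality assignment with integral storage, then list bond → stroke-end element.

#0 |J2
#1 |I1
#2 |J1
#3 |Sf1

bond 3 stroke→Sf1  (Sf1: flow source, stroke at near end)
bond 1 stroke→I1  (I1: I, integral causality)
bond 0 stroke→J2  (J2 needs exactly one e-in)
bond 2 stroke→J1  (J1: bond 0 brought flow, rest push out)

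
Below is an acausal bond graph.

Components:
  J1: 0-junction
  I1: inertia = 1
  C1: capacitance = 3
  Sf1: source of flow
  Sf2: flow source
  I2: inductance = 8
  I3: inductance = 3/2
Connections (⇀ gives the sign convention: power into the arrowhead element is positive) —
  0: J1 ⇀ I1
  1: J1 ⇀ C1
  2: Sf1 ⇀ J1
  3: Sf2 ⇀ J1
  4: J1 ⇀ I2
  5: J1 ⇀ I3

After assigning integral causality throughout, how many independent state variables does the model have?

bond 2 →Sf1  (Sf1 (Sf) sets flow on bond)
bond 3 →Sf2  (Sf2 fixes flow; stroke at Sf2)
bond 0 →I1  (I1 outputs flow p/I1)
bond 1 →J1  (prefer integral on C1)
bond 4 →I2  (J1: bond 1 brought effort, rest push out)
bond 5 →I3  (0-jn J1 has e-setter on 1)

4  (C1, I1, I2, I3 all integral)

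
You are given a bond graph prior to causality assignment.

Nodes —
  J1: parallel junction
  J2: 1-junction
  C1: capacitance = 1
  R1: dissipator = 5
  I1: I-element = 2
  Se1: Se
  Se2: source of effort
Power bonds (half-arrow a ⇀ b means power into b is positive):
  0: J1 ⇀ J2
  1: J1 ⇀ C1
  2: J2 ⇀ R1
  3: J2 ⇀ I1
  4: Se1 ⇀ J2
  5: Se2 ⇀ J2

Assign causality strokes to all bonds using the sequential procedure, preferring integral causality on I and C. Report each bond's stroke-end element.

b0 stroke at J2
b1 stroke at J1
b2 stroke at J2
b3 stroke at I1
b4 stroke at J2
b5 stroke at J2

b4 stroke→J2  (source Se1 imposes e)
b5 stroke→J2  (Se2 fixes effort; stroke away)
b1 stroke→J1  (C1: C, integral causality)
b0 stroke→J2  (0-jn J1 has e-setter on 1)
b3 stroke→I1  (I1 integral (f out))
b2 stroke→J2  (common-f at J2 fixed by 3)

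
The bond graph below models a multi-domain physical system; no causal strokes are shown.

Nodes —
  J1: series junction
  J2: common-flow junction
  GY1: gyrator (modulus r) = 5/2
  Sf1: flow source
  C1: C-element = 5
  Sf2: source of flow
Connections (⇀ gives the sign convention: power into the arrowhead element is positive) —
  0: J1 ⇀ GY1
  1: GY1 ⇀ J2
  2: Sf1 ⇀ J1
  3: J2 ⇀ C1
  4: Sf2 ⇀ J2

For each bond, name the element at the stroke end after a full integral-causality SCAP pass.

b2 stroke at Sf1  (source Sf1 imposes f)
b4 stroke at Sf2  (source Sf2 imposes f)
b0 stroke at J1  (J1 flow already set via bond 2)
b1 stroke at J2  (1-jn J2 has f-setter on 4)
b3 stroke at J2  (common-f at J2 fixed by 4)

#0 |J1
#1 |J2
#2 |Sf1
#3 |J2
#4 |Sf2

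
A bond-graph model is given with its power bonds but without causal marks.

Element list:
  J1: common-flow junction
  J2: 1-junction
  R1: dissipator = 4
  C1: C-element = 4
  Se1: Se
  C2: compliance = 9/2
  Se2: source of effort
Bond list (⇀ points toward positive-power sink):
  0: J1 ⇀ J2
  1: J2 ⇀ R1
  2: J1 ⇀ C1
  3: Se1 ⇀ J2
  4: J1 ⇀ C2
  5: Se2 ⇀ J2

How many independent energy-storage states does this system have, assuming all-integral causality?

2  (C1, C2 all integral)

#3 stroke at J2  (Se1: effort source, stroke at far end)
#5 stroke at J2  (Se2 (Se) sets effort on bond)
#2 stroke at J1  (prefer integral on C1)
#4 stroke at J1  (C2 integral (e out))
#0 stroke at J2  (closing 1-jn rule on J1)
#1 stroke at R1  (closing 1-jn rule on J2)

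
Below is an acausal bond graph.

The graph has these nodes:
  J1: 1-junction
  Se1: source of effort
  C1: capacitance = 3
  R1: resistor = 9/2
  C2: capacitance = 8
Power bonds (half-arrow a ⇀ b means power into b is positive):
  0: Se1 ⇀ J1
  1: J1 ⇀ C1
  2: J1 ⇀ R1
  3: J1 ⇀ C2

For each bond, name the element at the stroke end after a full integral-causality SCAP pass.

#0 →J1
#1 →J1
#2 →R1
#3 →J1

b0 →J1  (source Se1 imposes e)
b1 →J1  (C1: C, integral causality)
b3 →J1  (C2: C, integral causality)
b2 →R1  (J1 needs exactly one f-in)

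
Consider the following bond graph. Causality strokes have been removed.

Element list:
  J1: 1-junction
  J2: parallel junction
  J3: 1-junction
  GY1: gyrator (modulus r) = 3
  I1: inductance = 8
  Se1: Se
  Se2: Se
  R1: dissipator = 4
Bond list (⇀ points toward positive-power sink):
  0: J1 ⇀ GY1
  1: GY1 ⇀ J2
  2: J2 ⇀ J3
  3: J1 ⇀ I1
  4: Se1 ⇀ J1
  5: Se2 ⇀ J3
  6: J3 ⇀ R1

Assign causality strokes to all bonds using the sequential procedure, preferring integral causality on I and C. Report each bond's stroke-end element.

bond 4 |J1  (Se1 (Se) sets effort on bond)
bond 5 |J3  (Se2 fixes effort; stroke away)
bond 3 |I1  (I1 outputs flow p/I1)
bond 0 |J1  (1-jn J1 has f-setter on 3)
bond 1 |J2  (GY GY1: same side as bond 0)
bond 2 |J3  (J2: bond 1 brought effort, rest push out)
bond 6 |R1  (J3 needs exactly one f-in)

#0 stroke→J1
#1 stroke→J2
#2 stroke→J3
#3 stroke→I1
#4 stroke→J1
#5 stroke→J3
#6 stroke→R1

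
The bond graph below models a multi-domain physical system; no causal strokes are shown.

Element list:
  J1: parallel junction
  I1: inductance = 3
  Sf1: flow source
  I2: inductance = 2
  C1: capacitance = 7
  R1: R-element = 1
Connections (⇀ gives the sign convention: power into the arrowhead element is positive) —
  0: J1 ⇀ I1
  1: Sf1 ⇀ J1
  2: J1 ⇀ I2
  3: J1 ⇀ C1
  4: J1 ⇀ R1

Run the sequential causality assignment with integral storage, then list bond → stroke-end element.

bond 1 stroke at Sf1  (Sf1 fixes flow; stroke at Sf1)
bond 0 stroke at I1  (prefer integral on I1)
bond 2 stroke at I2  (I2: I, integral causality)
bond 3 stroke at J1  (prefer integral on C1)
bond 4 stroke at R1  (common-e at J1 fixed by 3)

bond 0 |I1
bond 1 |Sf1
bond 2 |I2
bond 3 |J1
bond 4 |R1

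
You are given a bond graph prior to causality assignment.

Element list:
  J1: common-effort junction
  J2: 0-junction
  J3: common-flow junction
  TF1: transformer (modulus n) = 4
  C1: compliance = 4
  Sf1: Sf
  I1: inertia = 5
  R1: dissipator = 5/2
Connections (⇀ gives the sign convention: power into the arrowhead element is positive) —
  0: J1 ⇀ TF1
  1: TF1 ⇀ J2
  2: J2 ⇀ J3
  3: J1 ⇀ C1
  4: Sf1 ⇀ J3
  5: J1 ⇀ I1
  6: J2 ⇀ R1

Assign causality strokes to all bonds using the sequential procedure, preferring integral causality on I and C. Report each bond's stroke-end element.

β4 |Sf1  (Sf1 fixes flow; stroke at Sf1)
β2 |J3  (1-jn J3 has f-setter on 4)
β3 |J1  (C1 integral (e out))
β0 |TF1  (J1 effort already set via bond 3)
β5 |I1  (J1 effort already set via bond 3)
β1 |J2  (TF TF1: opposite of bond 0)
β6 |R1  (J2 effort already set via bond 1)

b0 stroke at TF1
b1 stroke at J2
b2 stroke at J3
b3 stroke at J1
b4 stroke at Sf1
b5 stroke at I1
b6 stroke at R1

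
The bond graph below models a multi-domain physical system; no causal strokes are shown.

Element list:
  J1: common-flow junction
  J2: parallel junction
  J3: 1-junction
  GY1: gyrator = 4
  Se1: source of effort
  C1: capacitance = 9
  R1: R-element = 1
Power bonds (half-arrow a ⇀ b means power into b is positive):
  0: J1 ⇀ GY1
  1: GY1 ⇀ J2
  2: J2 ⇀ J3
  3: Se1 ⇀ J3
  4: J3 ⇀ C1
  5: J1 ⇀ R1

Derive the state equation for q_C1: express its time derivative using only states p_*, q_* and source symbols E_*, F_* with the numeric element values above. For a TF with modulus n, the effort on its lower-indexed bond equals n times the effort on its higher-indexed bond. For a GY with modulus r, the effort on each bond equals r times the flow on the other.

#3 stroke→J3  (source Se1 imposes e)
#4 stroke→J3  (C1 integral (e out))
#2 stroke→J2  (closing 1-jn rule on J3)
#1 stroke→GY1  (common-e at J2 fixed by 2)
#0 stroke→GY1  (GY1 both-in/both-out from 1)
#5 stroke→J1  (J1: bond 0 brought flow, rest push out)

dq_C1/dt = E_Se1/16 - q_C1/144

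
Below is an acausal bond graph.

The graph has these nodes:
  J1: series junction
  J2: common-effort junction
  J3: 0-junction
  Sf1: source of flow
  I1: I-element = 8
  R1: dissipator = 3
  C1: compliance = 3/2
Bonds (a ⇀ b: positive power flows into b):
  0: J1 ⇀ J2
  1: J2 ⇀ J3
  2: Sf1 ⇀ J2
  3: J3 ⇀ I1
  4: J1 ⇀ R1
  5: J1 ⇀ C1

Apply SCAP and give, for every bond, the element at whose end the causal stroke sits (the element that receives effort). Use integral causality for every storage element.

#2 →Sf1  (Sf1 fixes flow; stroke at Sf1)
#3 →I1  (I1 integral (f out))
#1 →J3  (closing 0-jn rule on J3)
#0 →J2  (only one effort-in slot at J2)
#4 →J1  (1-jn J1 has f-setter on 0)
#5 →J1  (1-jn J1 has f-setter on 0)

#0 stroke→J2
#1 stroke→J3
#2 stroke→Sf1
#3 stroke→I1
#4 stroke→J1
#5 stroke→J1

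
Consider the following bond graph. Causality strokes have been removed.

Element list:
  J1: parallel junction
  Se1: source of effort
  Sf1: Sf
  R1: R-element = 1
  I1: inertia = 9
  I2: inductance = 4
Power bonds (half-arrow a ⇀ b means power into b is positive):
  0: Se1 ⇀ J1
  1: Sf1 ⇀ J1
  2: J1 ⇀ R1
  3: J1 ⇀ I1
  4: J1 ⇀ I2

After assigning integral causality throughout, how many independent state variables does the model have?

β0 →J1  (Se1 fixes effort; stroke away)
β1 →Sf1  (Sf1 (Sf) sets flow on bond)
β2 →R1  (common-e at J1 fixed by 0)
β3 →I1  (0-jn J1 has e-setter on 0)
β4 →I2  (J1 effort already set via bond 0)

2  (I1, I2 all integral)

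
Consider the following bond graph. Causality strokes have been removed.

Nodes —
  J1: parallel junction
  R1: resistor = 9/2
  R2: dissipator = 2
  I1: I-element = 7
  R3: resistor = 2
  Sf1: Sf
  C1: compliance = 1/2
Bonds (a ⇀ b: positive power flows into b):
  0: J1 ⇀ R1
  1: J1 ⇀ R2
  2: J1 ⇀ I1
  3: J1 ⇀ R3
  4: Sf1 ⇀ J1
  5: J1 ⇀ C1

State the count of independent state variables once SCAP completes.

b4 stroke→Sf1  (source Sf1 imposes f)
b2 stroke→I1  (prefer integral on I1)
b5 stroke→J1  (C1 outputs effort q/C1)
b0 stroke→R1  (0-jn J1 has e-setter on 5)
b1 stroke→R2  (common-e at J1 fixed by 5)
b3 stroke→R3  (0-jn J1 has e-setter on 5)

2  (C1, I1 all integral)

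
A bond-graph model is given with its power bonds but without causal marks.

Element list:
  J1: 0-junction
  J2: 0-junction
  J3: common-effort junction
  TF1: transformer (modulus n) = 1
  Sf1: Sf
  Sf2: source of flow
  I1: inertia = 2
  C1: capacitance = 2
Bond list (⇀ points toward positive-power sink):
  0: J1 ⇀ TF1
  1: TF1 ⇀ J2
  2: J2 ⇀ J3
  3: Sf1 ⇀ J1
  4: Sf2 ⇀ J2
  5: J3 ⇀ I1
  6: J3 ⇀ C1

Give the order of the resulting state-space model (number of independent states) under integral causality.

2  (C1, I1 all integral)

#3 |Sf1  (Sf1: flow source, stroke at near end)
#4 |Sf2  (Sf2 fixes flow; stroke at Sf2)
#0 |J1  (J1 needs exactly one e-in)
#1 |TF1  (TF1: transformer flips bond 0)
#2 |J2  (J2 needs exactly one e-in)
#5 |I1  (I1 outputs flow p/I1)
#6 |J3  (J3: last free bond brings effort in)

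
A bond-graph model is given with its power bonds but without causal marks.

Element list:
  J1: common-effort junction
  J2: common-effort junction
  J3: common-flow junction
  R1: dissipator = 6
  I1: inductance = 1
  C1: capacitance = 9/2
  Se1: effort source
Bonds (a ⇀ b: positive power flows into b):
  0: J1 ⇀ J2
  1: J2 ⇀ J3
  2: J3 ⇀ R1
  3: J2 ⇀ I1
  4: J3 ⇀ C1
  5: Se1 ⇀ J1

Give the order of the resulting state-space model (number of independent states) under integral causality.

2  (C1, I1 all integral)

bond 5 →J1  (Se1 (Se) sets effort on bond)
bond 0 →J2  (0-jn J1 has e-setter on 5)
bond 1 →J3  (J2: bond 0 brought effort, rest push out)
bond 3 →I1  (J2: bond 0 brought effort, rest push out)
bond 4 →J3  (C1: C, integral causality)
bond 2 →R1  (closing 1-jn rule on J3)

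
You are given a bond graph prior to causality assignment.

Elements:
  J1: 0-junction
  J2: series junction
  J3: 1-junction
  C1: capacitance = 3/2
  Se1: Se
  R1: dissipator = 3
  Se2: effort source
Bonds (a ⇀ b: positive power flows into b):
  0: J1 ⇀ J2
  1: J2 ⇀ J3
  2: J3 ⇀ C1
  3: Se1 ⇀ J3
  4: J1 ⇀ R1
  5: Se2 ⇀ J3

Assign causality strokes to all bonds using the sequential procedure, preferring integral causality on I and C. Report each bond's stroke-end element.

#3 |J3  (Se1 fixes effort; stroke away)
#5 |J3  (Se2: effort source, stroke at far end)
#2 |J3  (C1 outputs effort q/C1)
#1 |J2  (J3 needs exactly one f-in)
#0 |J1  (J2 needs exactly one f-in)
#4 |R1  (0-jn J1 has e-setter on 0)

#0 stroke at J1
#1 stroke at J2
#2 stroke at J3
#3 stroke at J3
#4 stroke at R1
#5 stroke at J3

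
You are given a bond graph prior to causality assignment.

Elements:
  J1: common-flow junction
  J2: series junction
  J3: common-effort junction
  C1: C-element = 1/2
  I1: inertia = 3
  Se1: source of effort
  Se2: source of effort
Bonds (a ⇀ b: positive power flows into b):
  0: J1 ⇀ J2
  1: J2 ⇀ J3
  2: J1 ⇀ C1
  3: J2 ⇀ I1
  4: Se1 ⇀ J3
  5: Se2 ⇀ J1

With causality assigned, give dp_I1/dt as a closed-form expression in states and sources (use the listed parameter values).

b4 stroke at J3  (source Se1 imposes e)
b5 stroke at J1  (Se2 (Se) sets effort on bond)
b1 stroke at J2  (common-e at J3 fixed by 4)
b2 stroke at J1  (prefer integral on C1)
b0 stroke at J2  (J1 needs exactly one f-in)
b3 stroke at I1  (only one flow-in slot at J2)

dp_I1/dt = -E_Se1 + E_Se2 - 2*q_C1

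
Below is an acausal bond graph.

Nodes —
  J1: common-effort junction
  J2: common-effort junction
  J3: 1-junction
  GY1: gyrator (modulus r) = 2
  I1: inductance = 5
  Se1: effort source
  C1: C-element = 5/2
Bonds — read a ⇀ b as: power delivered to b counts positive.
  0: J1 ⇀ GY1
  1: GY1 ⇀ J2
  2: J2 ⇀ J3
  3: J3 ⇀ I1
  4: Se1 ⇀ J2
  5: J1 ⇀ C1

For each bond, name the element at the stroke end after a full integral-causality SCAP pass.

bond 4 |J2  (source Se1 imposes e)
bond 1 |GY1  (J2 effort already set via bond 4)
bond 2 |J3  (0-jn J2 has e-setter on 4)
bond 3 |I1  (closing 1-jn rule on J3)
bond 0 |GY1  (GY1 both-in/both-out from 1)
bond 5 |J1  (closing 0-jn rule on J1)

bond 0 stroke at GY1
bond 1 stroke at GY1
bond 2 stroke at J3
bond 3 stroke at I1
bond 4 stroke at J2
bond 5 stroke at J1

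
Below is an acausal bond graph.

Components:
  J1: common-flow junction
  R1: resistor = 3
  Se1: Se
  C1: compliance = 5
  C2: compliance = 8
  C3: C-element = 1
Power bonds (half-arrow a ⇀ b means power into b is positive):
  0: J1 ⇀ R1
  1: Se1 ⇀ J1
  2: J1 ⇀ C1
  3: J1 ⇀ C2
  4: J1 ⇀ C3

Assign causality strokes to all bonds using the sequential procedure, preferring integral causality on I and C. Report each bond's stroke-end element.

b1 →J1  (Se1 fixes effort; stroke away)
b2 →J1  (prefer integral on C1)
b3 →J1  (C2 integral (e out))
b4 →J1  (C3 integral (e out))
b0 →R1  (J1: last free bond brings flow in)

β0 →R1
β1 →J1
β2 →J1
β3 →J1
β4 →J1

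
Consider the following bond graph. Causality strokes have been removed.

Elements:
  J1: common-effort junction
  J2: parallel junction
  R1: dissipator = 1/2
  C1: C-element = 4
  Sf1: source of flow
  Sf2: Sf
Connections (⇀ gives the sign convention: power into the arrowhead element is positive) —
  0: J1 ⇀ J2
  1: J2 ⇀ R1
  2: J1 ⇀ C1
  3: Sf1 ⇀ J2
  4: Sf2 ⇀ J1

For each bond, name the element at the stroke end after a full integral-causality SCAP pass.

b3 stroke→Sf1  (source Sf1 imposes f)
b4 stroke→Sf2  (Sf2: flow source, stroke at near end)
b2 stroke→J1  (C1: C, integral causality)
b0 stroke→J2  (J1: bond 2 brought effort, rest push out)
b1 stroke→R1  (0-jn J2 has e-setter on 0)

β0 →J2
β1 →R1
β2 →J1
β3 →Sf1
β4 →Sf2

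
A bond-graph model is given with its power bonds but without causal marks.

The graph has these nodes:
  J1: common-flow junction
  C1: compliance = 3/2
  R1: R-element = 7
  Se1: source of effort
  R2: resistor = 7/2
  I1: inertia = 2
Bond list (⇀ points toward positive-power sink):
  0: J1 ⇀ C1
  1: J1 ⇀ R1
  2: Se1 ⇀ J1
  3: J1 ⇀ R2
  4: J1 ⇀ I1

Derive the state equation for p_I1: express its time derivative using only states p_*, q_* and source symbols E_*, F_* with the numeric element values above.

bond 2 →J1  (source Se1 imposes e)
bond 0 →J1  (prefer integral on C1)
bond 4 →I1  (prefer integral on I1)
bond 1 →J1  (1-jn J1 has f-setter on 4)
bond 3 →J1  (common-f at J1 fixed by 4)

dp_I1/dt = E_Se1 - 21*p_I1/4 - 2*q_C1/3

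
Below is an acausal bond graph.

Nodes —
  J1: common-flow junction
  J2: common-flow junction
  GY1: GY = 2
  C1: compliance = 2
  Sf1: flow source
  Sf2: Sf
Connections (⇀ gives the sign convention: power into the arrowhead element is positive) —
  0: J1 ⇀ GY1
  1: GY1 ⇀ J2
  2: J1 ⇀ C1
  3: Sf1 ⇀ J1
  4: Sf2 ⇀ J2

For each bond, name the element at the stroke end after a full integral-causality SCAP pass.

bond 0 stroke→J1
bond 1 stroke→J2
bond 2 stroke→J1
bond 3 stroke→Sf1
bond 4 stroke→Sf2

bond 3 stroke at Sf1  (Sf1 (Sf) sets flow on bond)
bond 4 stroke at Sf2  (Sf2 fixes flow; stroke at Sf2)
bond 0 stroke at J1  (J1 flow already set via bond 3)
bond 2 stroke at J1  (J1: bond 3 brought flow, rest push out)
bond 1 stroke at J2  (J2 flow already set via bond 4)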